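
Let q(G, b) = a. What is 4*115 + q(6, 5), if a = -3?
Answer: 457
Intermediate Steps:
q(G, b) = -3
4*115 + q(6, 5) = 4*115 - 3 = 460 - 3 = 457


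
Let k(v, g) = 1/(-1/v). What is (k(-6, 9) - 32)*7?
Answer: -182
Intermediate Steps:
k(v, g) = -v
(k(-6, 9) - 32)*7 = (-1*(-6) - 32)*7 = (6 - 32)*7 = -26*7 = -182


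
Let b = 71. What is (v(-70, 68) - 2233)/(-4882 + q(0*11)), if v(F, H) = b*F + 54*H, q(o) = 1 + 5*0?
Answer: 1177/1627 ≈ 0.72342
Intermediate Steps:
q(o) = 1 (q(o) = 1 + 0 = 1)
v(F, H) = 54*H + 71*F (v(F, H) = 71*F + 54*H = 54*H + 71*F)
(v(-70, 68) - 2233)/(-4882 + q(0*11)) = ((54*68 + 71*(-70)) - 2233)/(-4882 + 1) = ((3672 - 4970) - 2233)/(-4881) = (-1298 - 2233)*(-1/4881) = -3531*(-1/4881) = 1177/1627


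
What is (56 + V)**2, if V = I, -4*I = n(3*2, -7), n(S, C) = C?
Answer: 53361/16 ≈ 3335.1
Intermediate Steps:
I = 7/4 (I = -1/4*(-7) = 7/4 ≈ 1.7500)
V = 7/4 ≈ 1.7500
(56 + V)**2 = (56 + 7/4)**2 = (231/4)**2 = 53361/16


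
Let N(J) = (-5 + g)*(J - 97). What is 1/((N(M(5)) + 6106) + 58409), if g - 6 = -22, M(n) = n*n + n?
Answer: 1/65922 ≈ 1.5169e-5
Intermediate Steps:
M(n) = n + n² (M(n) = n² + n = n + n²)
g = -16 (g = 6 - 22 = -16)
N(J) = 2037 - 21*J (N(J) = (-5 - 16)*(J - 97) = -21*(-97 + J) = 2037 - 21*J)
1/((N(M(5)) + 6106) + 58409) = 1/(((2037 - 105*(1 + 5)) + 6106) + 58409) = 1/(((2037 - 105*6) + 6106) + 58409) = 1/(((2037 - 21*30) + 6106) + 58409) = 1/(((2037 - 630) + 6106) + 58409) = 1/((1407 + 6106) + 58409) = 1/(7513 + 58409) = 1/65922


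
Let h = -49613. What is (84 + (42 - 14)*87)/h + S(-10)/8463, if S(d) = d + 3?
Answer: -3096293/59982117 ≈ -0.051620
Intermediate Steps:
S(d) = 3 + d
(84 + (42 - 14)*87)/h + S(-10)/8463 = (84 + (42 - 14)*87)/(-49613) + (3 - 10)/8463 = (84 + 28*87)*(-1/49613) - 7*1/8463 = (84 + 2436)*(-1/49613) - 1/1209 = 2520*(-1/49613) - 1/1209 = -2520/49613 - 1/1209 = -3096293/59982117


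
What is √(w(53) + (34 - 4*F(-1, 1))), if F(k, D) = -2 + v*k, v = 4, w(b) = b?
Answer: √111 ≈ 10.536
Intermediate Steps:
F(k, D) = -2 + 4*k
√(w(53) + (34 - 4*F(-1, 1))) = √(53 + (34 - 4*(-2 + 4*(-1)))) = √(53 + (34 - 4*(-2 - 4))) = √(53 + (34 - 4*(-6))) = √(53 + (34 + 24)) = √(53 + 58) = √111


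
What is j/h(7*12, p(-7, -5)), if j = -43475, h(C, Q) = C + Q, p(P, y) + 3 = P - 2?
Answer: -43475/72 ≈ -603.82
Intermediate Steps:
p(P, y) = -5 + P (p(P, y) = -3 + (P - 2) = -3 + (-2 + P) = -5 + P)
j/h(7*12, p(-7, -5)) = -43475/(7*12 + (-5 - 7)) = -43475/(84 - 12) = -43475/72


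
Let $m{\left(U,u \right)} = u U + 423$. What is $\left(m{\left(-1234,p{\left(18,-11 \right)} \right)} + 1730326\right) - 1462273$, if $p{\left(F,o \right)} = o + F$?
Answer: $259838$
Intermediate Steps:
$p{\left(F,o \right)} = F + o$
$m{\left(U,u \right)} = 423 + U u$ ($m{\left(U,u \right)} = U u + 423 = 423 + U u$)
$\left(m{\left(-1234,p{\left(18,-11 \right)} \right)} + 1730326\right) - 1462273 = \left(\left(423 - 1234 \left(18 - 11\right)\right) + 1730326\right) - 1462273 = \left(\left(423 - 8638\right) + 1730326\right) - 1462273 = \left(-8215 + 1730326\right) - 1462273 = 1722111 - 1462273 = 259838$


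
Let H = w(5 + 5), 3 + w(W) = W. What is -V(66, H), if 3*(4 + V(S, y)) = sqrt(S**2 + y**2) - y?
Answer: 19/3 - sqrt(4405)/3 ≈ -15.790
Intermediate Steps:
w(W) = -3 + W
H = 7 (H = -3 + (5 + 5) = -3 + 10 = 7)
V(S, y) = -4 - y/3 + sqrt(S**2 + y**2)/3 (V(S, y) = -4 + (sqrt(S**2 + y**2) - y)/3 = -4 + (-y/3 + sqrt(S**2 + y**2)/3) = -4 - y/3 + sqrt(S**2 + y**2)/3)
-V(66, H) = -(-4 - 1/3*7 + sqrt(66**2 + 7**2)/3) = -(-4 - 7/3 + sqrt(4356 + 49)/3) = -(-4 - 7/3 + sqrt(4405)/3) = -(-19/3 + sqrt(4405)/3) = 19/3 - sqrt(4405)/3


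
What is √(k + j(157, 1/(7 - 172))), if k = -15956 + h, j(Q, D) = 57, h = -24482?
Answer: I*√40381 ≈ 200.95*I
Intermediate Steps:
k = -40438 (k = -15956 - 24482 = -40438)
√(k + j(157, 1/(7 - 172))) = √(-40438 + 57) = √(-40381) = I*√40381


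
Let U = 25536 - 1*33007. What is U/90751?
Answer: -7471/90751 ≈ -0.082324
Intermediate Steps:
U = -7471 (U = 25536 - 33007 = -7471)
U/90751 = -7471/90751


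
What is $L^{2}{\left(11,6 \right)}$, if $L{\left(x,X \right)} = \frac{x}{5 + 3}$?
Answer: $\frac{121}{64} \approx 1.8906$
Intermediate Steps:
$L{\left(x,X \right)} = \frac{x}{8}$
$L^{2}{\left(11,6 \right)} = \left(\frac{1}{8} \cdot 11\right)^{2} = \left(\frac{11}{8}\right)^{2} = \frac{121}{64}$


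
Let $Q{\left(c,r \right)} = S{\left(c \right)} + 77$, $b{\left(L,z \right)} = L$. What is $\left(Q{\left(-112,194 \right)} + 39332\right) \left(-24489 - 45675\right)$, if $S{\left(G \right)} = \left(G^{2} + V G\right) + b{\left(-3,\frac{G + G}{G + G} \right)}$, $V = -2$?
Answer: $-3660736536$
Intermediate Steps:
$S{\left(G \right)} = -3 + G^{2} - 2 G$ ($S{\left(G \right)} = \left(G^{2} - 2 G\right) - 3 = -3 + G^{2} - 2 G$)
$Q{\left(c,r \right)} = 74 + c^{2} - 2 c$ ($Q{\left(c,r \right)} = \left(-3 + c^{2} - 2 c\right) + 77 = 74 + c^{2} - 2 c$)
$\left(Q{\left(-112,194 \right)} + 39332\right) \left(-24489 - 45675\right) = \left(\left(74 + \left(-112\right)^{2} - -224\right) + 39332\right) \left(-24489 - 45675\right) = \left(\left(74 + 12544 + 224\right) + 39332\right) \left(-70164\right) = \left(12842 + 39332\right) \left(-70164\right) = 52174 \left(-70164\right) = -3660736536$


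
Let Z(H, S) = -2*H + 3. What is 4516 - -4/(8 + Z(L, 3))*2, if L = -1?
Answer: 58716/13 ≈ 4516.6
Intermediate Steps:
Z(H, S) = 3 - 2*H
4516 - -4/(8 + Z(L, 3))*2 = 4516 - -4/(8 + (3 - 2*(-1)))*2 = 4516 - -4/(8 + (3 + 2))*2 = 4516 - -4/(8 + 5)*2 = 4516 - -4/13*2 = 4516 - (1/13)*(-4)*2 = 4516 - (-4)*2/13 = 4516 - 1*(-8/13) = 4516 + 8/13 = 58716/13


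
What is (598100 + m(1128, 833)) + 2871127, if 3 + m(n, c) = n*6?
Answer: 3475992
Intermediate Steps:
m(n, c) = -3 + 6*n (m(n, c) = -3 + n*6 = -3 + 6*n)
(598100 + m(1128, 833)) + 2871127 = (598100 + (-3 + 6*1128)) + 2871127 = (598100 + (-3 + 6768)) + 2871127 = (598100 + 6765) + 2871127 = 604865 + 2871127 = 3475992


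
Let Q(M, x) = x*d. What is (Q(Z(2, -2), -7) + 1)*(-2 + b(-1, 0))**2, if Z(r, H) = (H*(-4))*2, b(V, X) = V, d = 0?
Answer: 9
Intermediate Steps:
Z(r, H) = -8*H (Z(r, H) = -4*H*2 = -8*H)
Q(M, x) = 0 (Q(M, x) = x*0 = 0)
(Q(Z(2, -2), -7) + 1)*(-2 + b(-1, 0))**2 = (0 + 1)*(-2 - 1)**2 = 1*(-3)**2 = 1*9 = 9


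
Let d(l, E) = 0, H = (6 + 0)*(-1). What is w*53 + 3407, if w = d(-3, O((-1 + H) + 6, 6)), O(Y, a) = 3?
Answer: 3407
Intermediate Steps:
H = -6 (H = 6*(-1) = -6)
w = 0
w*53 + 3407 = 0*53 + 3407 = 0 + 3407 = 3407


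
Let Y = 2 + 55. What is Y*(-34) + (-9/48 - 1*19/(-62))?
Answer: -961189/496 ≈ -1937.9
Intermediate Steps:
Y = 57
Y*(-34) + (-9/48 - 1*19/(-62)) = 57*(-34) + (-9/48 - 1*19/(-62)) = -1938 + (-9*1/48 - 19*(-1/62)) = -1938 + (-3/16 + 19/62) = -1938 + 59/496 = -961189/496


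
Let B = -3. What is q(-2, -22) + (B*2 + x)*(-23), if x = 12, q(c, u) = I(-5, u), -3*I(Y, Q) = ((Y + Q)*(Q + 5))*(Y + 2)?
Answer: 321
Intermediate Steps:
I(Y, Q) = -(2 + Y)*(5 + Q)*(Q + Y)/3 (I(Y, Q) = -(Y + Q)*(Q + 5)*(Y + 2)/3 = -(Q + Y)*(5 + Q)*(2 + Y)/3 = -(5 + Q)*(Q + Y)*(2 + Y)/3 = -(2 + Y)*(5 + Q)*(Q + Y)/3)
q(c, u) = -25 + u² (q(c, u) = -10*u/3 - 10/3*(-5) - 5/3*(-5)² - 2*u²/3 - 7/3*u*(-5) - ⅓*u*(-5)² - ⅓*(-5)*u² = -10*u/3 + 50/3 - 5/3*25 - 2*u²/3 + 35*u/3 - ⅓*u*25 + 5*u²/3 = -10*u/3 + 50/3 - 125/3 - 2*u²/3 + 35*u/3 - 25*u/3 + 5*u²/3 = -25 + u²)
q(-2, -22) + (B*2 + x)*(-23) = (-25 + (-22)²) + (-3*2 + 12)*(-23) = (-25 + 484) + (-6 + 12)*(-23) = 459 + 6*(-23) = 459 - 138 = 321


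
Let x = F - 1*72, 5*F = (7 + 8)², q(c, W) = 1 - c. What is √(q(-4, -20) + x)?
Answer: I*√22 ≈ 4.6904*I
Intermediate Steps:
F = 45 (F = (7 + 8)²/5 = (⅕)*15² = (⅕)*225 = 45)
x = -27 (x = 45 - 1*72 = 45 - 72 = -27)
√(q(-4, -20) + x) = √((1 - 1*(-4)) - 27) = √((1 + 4) - 27) = √(5 - 27) = √(-22) = I*√22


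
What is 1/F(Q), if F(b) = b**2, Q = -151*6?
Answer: 1/820836 ≈ 1.2183e-6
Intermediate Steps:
Q = -906
1/F(Q) = 1/((-906)**2) = 1/820836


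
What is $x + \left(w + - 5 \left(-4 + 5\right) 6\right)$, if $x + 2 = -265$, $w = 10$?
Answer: $-287$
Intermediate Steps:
$x = -267$ ($x = -2 - 265 = -267$)
$x + \left(w + - 5 \left(-4 + 5\right) 6\right) = -267 + \left(10 + - 5 \left(-4 + 5\right) 6\right) = -267 + \left(10 + \left(-5\right) 1 \cdot 6\right) = -267 + \left(10 - 30\right) = -267 - 20 = -287$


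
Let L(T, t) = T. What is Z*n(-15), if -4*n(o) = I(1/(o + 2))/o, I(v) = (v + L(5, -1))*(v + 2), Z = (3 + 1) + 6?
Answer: 800/507 ≈ 1.5779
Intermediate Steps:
Z = 10 (Z = 4 + 6 = 10)
I(v) = (2 + v)*(5 + v) (I(v) = (v + 5)*(v + 2) = (5 + v)*(2 + v) = (2 + v)*(5 + v))
n(o) = -(10 + (2 + o)**(-2) + 7/(2 + o))/(4*o) (n(o) = -(10 + (1/(o + 2))**2 + 7/(o + 2))/(4*o) = -(10 + (1/(2 + o))**2 + 7/(2 + o))/(4*o) = -(10 + (2 + o)**(-2) + 7/(2 + o))/(4*o))
Z*n(-15) = 10*((1/4)*(-55 - 47*(-15) - 10*(-15)**2)/(-15*(4 + (-15)**2 + 4*(-15)))) = 10*((1/4)*(-1/15)*(-55 + 705 - 10*225)/(4 + 225 - 60)) = 10*((1/4)*(-1/15)*(-55 + 705 - 2250)/169) = 10*((1/4)*(-1/15)*(1/169)*(-1600)) = 10*(80/507) = 800/507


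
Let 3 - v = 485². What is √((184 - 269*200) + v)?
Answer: I*√288838 ≈ 537.44*I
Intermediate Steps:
v = -235222 (v = 3 - 1*485² = 3 - 1*235225 = 3 - 235225 = -235222)
√((184 - 269*200) + v) = √((184 - 269*200) - 235222) = √((184 - 53800) - 235222) = √(-53616 - 235222) = √(-288838) = I*√288838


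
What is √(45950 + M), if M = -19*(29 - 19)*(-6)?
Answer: √47090 ≈ 217.00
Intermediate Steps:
M = 1140 (M = -19*10*(-6) = -190*(-6) = 1140)
√(45950 + M) = √(45950 + 1140) = √47090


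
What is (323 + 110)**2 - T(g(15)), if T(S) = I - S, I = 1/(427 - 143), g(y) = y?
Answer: 53251135/284 ≈ 1.8750e+5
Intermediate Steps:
I = 1/284 ≈ 0.0035211
T(S) = 1/284 - S
(323 + 110)**2 - T(g(15)) = (323 + 110)**2 - (1/284 - 1*15) = 433**2 - (1/284 - 15) = 187489 - 1*(-4259/284) = 187489 + 4259/284 = 53251135/284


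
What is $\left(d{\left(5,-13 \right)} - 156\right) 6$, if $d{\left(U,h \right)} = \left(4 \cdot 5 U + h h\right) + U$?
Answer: $708$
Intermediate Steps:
$d{\left(U,h \right)} = h^{2} + 21 U$ ($d{\left(U,h \right)} = \left(20 U + h^{2}\right) + U = \left(h^{2} + 20 U\right) + U = h^{2} + 21 U$)
$\left(d{\left(5,-13 \right)} - 156\right) 6 = \left(\left(\left(-13\right)^{2} + 21 \cdot 5\right) - 156\right) 6 = \left(\left(169 + 105\right) - 156\right) 6 = \left(274 - 156\right) 6 = 118 \cdot 6 = 708$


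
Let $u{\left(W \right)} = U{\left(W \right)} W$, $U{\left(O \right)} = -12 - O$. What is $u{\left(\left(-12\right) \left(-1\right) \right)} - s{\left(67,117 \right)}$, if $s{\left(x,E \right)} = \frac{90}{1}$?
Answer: $-378$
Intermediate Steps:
$s{\left(x,E \right)} = 90$ ($s{\left(x,E \right)} = 90 \cdot 1 = 90$)
$u{\left(W \right)} = W \left(-12 - W\right)$ ($u{\left(W \right)} = \left(-12 - W\right) W = W \left(-12 - W\right)$)
$u{\left(\left(-12\right) \left(-1\right) \right)} - s{\left(67,117 \right)} = - \left(-12\right) \left(-1\right) \left(12 - -12\right) - 90 = \left(-1\right) 12 \left(12 + 12\right) - 90 = \left(-1\right) 12 \cdot 24 - 90 = -288 - 90 = -378$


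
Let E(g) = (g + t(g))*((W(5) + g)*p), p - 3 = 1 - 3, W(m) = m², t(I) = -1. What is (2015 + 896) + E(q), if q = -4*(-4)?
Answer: 3526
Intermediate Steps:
p = 1 (p = 3 + (1 - 3) = 3 - 2 = 1)
q = 16
E(g) = (-1 + g)*(25 + g) (E(g) = (g - 1)*((5² + g)*1) = (-1 + g)*((25 + g)*1) = (-1 + g)*(25 + g))
(2015 + 896) + E(q) = (2015 + 896) + (-25 + 16² + 24*16) = 2911 + (-25 + 256 + 384) = 2911 + 615 = 3526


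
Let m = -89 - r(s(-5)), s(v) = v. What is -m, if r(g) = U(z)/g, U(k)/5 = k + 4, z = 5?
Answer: 80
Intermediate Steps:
U(k) = 20 + 5*k (U(k) = 5*(k + 4) = 5*(4 + k) = 20 + 5*k)
r(g) = 45/g (r(g) = (20 + 5*5)/g = (20 + 25)/g = 45/g)
m = -80 (m = -89 - 45/(-5) = -89 - 45*(-1)/5 = -89 - 1*(-9) = -89 + 9 = -80)
-m = -1*(-80) = 80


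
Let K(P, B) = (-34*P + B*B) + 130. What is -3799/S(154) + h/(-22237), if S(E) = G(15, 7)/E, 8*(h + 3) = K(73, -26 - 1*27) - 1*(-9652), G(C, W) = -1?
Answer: 104077333131/177896 ≈ 5.8505e+5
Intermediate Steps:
K(P, B) = 130 + B**2 - 34*P (K(P, B) = (-34*P + B**2) + 130 = (B**2 - 34*P) + 130 = 130 + B**2 - 34*P)
h = 10085/8 (h = -3 + ((130 + (-26 - 1*27)**2 - 34*73) - 1*(-9652))/8 = -3 + ((130 + (-26 - 27)**2 - 2482) + 9652)/8 = -3 + ((130 + (-53)**2 - 2482) + 9652)/8 = -3 + ((130 + 2809 - 2482) + 9652)/8 = -3 + (457 + 9652)/8 = -3 + (1/8)*10109 = -3 + 10109/8 = 10085/8 ≈ 1260.6)
S(E) = -1/E
-3799/S(154) + h/(-22237) = -3799/((-1/154)) + (10085/8)/(-22237) = -3799/((-1*1/154)) + (10085/8)*(-1/22237) = -3799/(-1/154) - 10085/177896 = -3799*(-154) - 10085/177896 = 585046 - 10085/177896 = 104077333131/177896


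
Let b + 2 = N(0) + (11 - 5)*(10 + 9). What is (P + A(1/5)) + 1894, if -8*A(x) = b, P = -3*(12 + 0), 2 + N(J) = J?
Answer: 7377/4 ≈ 1844.3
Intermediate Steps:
N(J) = -2 + J
P = -36 (P = -3*12 = -36)
b = 110 (b = -2 + ((-2 + 0) + (11 - 5)*(10 + 9)) = -2 + (-2 + 6*19) = -2 + (-2 + 114) = -2 + 112 = 110)
A(x) = -55/4 (A(x) = -⅛*110 = -55/4)
(P + A(1/5)) + 1894 = (-36 - 55/4) + 1894 = -199/4 + 1894 = 7377/4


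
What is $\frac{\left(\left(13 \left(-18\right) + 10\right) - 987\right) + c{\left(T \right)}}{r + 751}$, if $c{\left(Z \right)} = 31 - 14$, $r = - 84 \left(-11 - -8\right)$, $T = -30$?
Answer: $- \frac{1194}{1003} \approx -1.1904$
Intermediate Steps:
$r = 252$ ($r = - 84 \left(-11 + 8\right) = \left(-84\right) \left(-3\right) = 252$)
$c{\left(Z \right)} = 17$
$\frac{\left(\left(13 \left(-18\right) + 10\right) - 987\right) + c{\left(T \right)}}{r + 751} = \frac{\left(\left(13 \left(-18\right) + 10\right) - 987\right) + 17}{252 + 751} = \frac{\left(\left(-234 + 10\right) - 987\right) + 17}{1003} = \left(\left(-224 - 987\right) + 17\right) \frac{1}{1003} = \left(-1211 + 17\right) \frac{1}{1003} = \left(-1194\right) \frac{1}{1003} = - \frac{1194}{1003}$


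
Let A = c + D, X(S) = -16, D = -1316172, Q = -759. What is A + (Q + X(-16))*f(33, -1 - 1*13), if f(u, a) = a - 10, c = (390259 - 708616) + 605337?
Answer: -1010592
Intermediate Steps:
c = 286980 (c = -318357 + 605337 = 286980)
f(u, a) = -10 + a
A = -1029192 (A = 286980 - 1316172 = -1029192)
A + (Q + X(-16))*f(33, -1 - 1*13) = -1029192 + (-759 - 16)*(-10 + (-1 - 1*13)) = -1029192 - 775*(-10 + (-1 - 13)) = -1029192 - 775*(-10 - 14) = -1029192 - 775*(-24) = -1029192 + 18600 = -1010592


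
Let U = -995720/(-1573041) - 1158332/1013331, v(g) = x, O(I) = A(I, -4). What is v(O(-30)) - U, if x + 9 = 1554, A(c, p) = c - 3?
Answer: 273728936507943/177112356619 ≈ 1545.5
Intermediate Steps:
A(c, p) = -3 + c
x = 1545 (x = -9 + 1554 = 1545)
O(I) = -3 + I
v(g) = 1545
U = -90345531588/177112356619 (U = -995720*(-1/1573041) - 1158332*1/1013331 = 995720/1573041 - 1158332/1013331 = -90345531588/177112356619 ≈ -0.51010)
v(O(-30)) - U = 1545 - 1*(-90345531588/177112356619) = 1545 + 90345531588/177112356619 = 273728936507943/177112356619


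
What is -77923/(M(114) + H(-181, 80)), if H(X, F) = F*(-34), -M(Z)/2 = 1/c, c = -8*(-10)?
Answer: 3116920/108801 ≈ 28.648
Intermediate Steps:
c = 80
M(Z) = -1/40 (M(Z) = -2/80 = -2*1/80 = -1/40)
H(X, F) = -34*F
-77923/(M(114) + H(-181, 80)) = -77923/(-1/40 - 34*80) = -77923/(-1/40 - 2720) = -77923/(-108801/40) = -77923*(-40/108801) = 3116920/108801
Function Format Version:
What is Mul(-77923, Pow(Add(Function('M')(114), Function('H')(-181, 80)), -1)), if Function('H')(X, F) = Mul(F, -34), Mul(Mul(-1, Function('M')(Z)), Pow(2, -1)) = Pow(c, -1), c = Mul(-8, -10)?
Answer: Rational(3116920, 108801) ≈ 28.648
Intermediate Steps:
c = 80
Function('M')(Z) = Rational(-1, 40) (Function('M')(Z) = Mul(-2, Pow(80, -1)) = Mul(-2, Rational(1, 80)) = Rational(-1, 40))
Function('H')(X, F) = Mul(-34, F)
Mul(-77923, Pow(Add(Function('M')(114), Function('H')(-181, 80)), -1)) = Mul(-77923, Pow(Add(Rational(-1, 40), Mul(-34, 80)), -1)) = Mul(-77923, Pow(Add(Rational(-1, 40), -2720), -1)) = Mul(-77923, Pow(Rational(-108801, 40), -1)) = Mul(-77923, Rational(-40, 108801)) = Rational(3116920, 108801)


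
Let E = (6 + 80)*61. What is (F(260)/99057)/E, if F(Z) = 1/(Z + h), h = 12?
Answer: 1/141345621984 ≈ 7.0749e-12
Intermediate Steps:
F(Z) = 1/(12 + Z) (F(Z) = 1/(Z + 12) = 1/(12 + Z))
E = 5246 (E = 86*61 = 5246)
(F(260)/99057)/E = (1/((12 + 260)*99057))/5246 = ((1/99057)/272)*(1/5246) = ((1/272)*(1/99057))*(1/5246) = (1/26943504)*(1/5246) = 1/141345621984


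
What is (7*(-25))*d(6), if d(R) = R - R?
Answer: 0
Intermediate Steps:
d(R) = 0
(7*(-25))*d(6) = (7*(-25))*0 = -175*0 = 0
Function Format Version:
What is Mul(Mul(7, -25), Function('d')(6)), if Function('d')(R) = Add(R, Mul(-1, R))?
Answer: 0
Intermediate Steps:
Function('d')(R) = 0
Mul(Mul(7, -25), Function('d')(6)) = Mul(Mul(7, -25), 0) = Mul(-175, 0) = 0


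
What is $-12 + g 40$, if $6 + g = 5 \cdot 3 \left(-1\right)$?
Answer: $-852$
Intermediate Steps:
$g = -21$ ($g = -6 + 5 \cdot 3 \left(-1\right) = -6 + 15 \left(-1\right) = -6 - 15 = -21$)
$-12 + g 40 = -12 - 840 = -852$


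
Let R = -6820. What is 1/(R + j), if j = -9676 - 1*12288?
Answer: -1/28784 ≈ -3.4742e-5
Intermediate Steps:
j = -21964 (j = -9676 - 12288 = -21964)
1/(R + j) = 1/(-6820 - 21964) = 1/(-28784) = -1/28784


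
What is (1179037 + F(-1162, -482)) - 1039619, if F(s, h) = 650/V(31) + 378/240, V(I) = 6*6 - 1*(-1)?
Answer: 206366971/1480 ≈ 1.3944e+5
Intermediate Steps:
V(I) = 37 (V(I) = 36 + 1 = 37)
F(s, h) = 28331/1480 (F(s, h) = 650/37 + 378/240 = 650*(1/37) + 378*(1/240) = 650/37 + 63/40 = 28331/1480)
(1179037 + F(-1162, -482)) - 1039619 = (1179037 + 28331/1480) - 1039619 = 1745003091/1480 - 1039619 = 206366971/1480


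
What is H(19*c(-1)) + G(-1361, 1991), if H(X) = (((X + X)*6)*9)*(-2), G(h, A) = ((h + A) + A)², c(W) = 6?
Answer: 6845017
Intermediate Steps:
G(h, A) = (h + 2*A)² (G(h, A) = ((A + h) + A)² = (h + 2*A)²)
H(X) = -216*X (H(X) = (((2*X)*6)*9)*(-2) = ((12*X)*9)*(-2) = (108*X)*(-2) = -216*X)
H(19*c(-1)) + G(-1361, 1991) = -4104*6 + (-1361 + 2*1991)² = -216*114 + (-1361 + 3982)² = -24624 + 2621² = -24624 + 6869641 = 6845017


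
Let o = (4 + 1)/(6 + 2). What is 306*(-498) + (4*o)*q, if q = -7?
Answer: -304811/2 ≈ -1.5241e+5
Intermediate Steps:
o = 5/8 ≈ 0.62500
306*(-498) + (4*o)*q = 306*(-498) + (4*(5/8))*(-7) = -152388 + (5/2)*(-7) = -152388 - 35/2 = -304811/2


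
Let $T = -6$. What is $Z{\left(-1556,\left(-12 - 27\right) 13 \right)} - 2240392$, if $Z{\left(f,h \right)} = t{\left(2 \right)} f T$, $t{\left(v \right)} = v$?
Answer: $-2221720$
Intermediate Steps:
$Z{\left(f,h \right)} = - 12 f$ ($Z{\left(f,h \right)} = 2 f \left(-6\right) = - 12 f$)
$Z{\left(-1556,\left(-12 - 27\right) 13 \right)} - 2240392 = \left(-12\right) \left(-1556\right) - 2240392 = 18672 - 2240392 = -2221720$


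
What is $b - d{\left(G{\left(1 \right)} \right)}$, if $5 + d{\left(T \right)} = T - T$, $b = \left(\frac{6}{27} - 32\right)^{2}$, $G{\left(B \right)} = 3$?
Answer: $\frac{82201}{81} \approx 1014.8$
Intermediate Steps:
$b = \frac{81796}{81}$ ($b = \left(6 \cdot \frac{1}{27} - 32\right)^{2} = \left(\frac{2}{9} - 32\right)^{2} = \left(- \frac{286}{9}\right)^{2} = \frac{81796}{81} \approx 1009.8$)
$d{\left(T \right)} = -5$ ($d{\left(T \right)} = -5 + \left(T - T\right) = -5 + 0 = -5$)
$b - d{\left(G{\left(1 \right)} \right)} = \frac{81796}{81} - -5 = \frac{81796}{81} + 5 = \frac{82201}{81}$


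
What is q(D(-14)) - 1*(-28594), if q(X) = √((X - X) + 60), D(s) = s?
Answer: 28594 + 2*√15 ≈ 28602.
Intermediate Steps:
q(X) = 2*√15 (q(X) = √(0 + 60) = √60 = 2*√15)
q(D(-14)) - 1*(-28594) = 2*√15 - 1*(-28594) = 2*√15 + 28594 = 28594 + 2*√15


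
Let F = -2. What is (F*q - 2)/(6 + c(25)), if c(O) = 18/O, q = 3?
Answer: -25/21 ≈ -1.1905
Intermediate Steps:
(F*q - 2)/(6 + c(25)) = (-2*3 - 2)/(6 + 18/25) = (-6 - 2)/(6 + 18*(1/25)) = -8/(6 + 18/25) = -8/168/25 = -8*25/168 = -25/21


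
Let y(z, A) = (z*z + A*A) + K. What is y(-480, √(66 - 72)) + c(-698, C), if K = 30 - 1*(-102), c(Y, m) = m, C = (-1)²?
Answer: 230527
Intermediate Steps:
C = 1
K = 132 (K = 30 + 102 = 132)
y(z, A) = 132 + A² + z² (y(z, A) = (z*z + A*A) + 132 = (z² + A²) + 132 = (A² + z²) + 132 = 132 + A² + z²)
y(-480, √(66 - 72)) + c(-698, C) = (132 + (√(66 - 72))² + (-480)²) + 1 = (132 + (√(-6))² + 230400) + 1 = (132 + (I*√6)² + 230400) + 1 = (132 - 6 + 230400) + 1 = 230526 + 1 = 230527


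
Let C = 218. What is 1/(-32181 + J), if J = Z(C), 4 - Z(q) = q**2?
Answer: -1/79701 ≈ -1.2547e-5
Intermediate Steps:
Z(q) = 4 - q**2
J = -47520 (J = 4 - 1*218**2 = 4 - 1*47524 = 4 - 47524 = -47520)
1/(-32181 + J) = 1/(-32181 - 47520) = 1/(-79701) = -1/79701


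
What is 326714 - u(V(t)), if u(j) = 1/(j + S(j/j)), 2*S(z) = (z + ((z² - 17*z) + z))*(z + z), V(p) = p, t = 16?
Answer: 653427/2 ≈ 3.2671e+5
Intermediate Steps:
S(z) = z*(z² - 15*z) (S(z) = ((z + ((z² - 17*z) + z))*(z + z))/2 = ((z + (z² - 16*z))*(2*z))/2 = ((z² - 15*z)*(2*z))/2 = (2*z*(z² - 15*z))/2 = z*(z² - 15*z))
u(j) = 1/(-14 + j) (u(j) = 1/(j + (j/j)²*(-15 + j/j)) = 1/(j + 1²*(-15 + 1)) = 1/(j + 1*(-14)) = 1/(j - 14) = 1/(-14 + j))
326714 - u(V(t)) = 326714 - 1/(-14 + 16) = 326714 - 1/2 = 326714 - 1*½ = 326714 - ½ = 653427/2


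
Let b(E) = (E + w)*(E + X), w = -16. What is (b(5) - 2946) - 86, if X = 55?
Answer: -3692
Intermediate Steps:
b(E) = (-16 + E)*(55 + E) (b(E) = (E - 16)*(E + 55) = (-16 + E)*(55 + E))
(b(5) - 2946) - 86 = ((-880 + 5**2 + 39*5) - 2946) - 86 = ((-880 + 25 + 195) - 2946) - 86 = (-660 - 2946) - 86 = -3606 - 86 = -3692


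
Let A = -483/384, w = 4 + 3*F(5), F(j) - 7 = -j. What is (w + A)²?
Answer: 1252161/16384 ≈ 76.426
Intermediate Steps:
F(j) = 7 - j
w = 10 (w = 4 + 3*(7 - 1*5) = 4 + 3*(7 - 5) = 4 + 3*2 = 4 + 6 = 10)
A = -161/128 (A = -483*1/384 = -161/128 ≈ -1.2578)
(w + A)² = (10 - 161/128)² = (1119/128)² = 1252161/16384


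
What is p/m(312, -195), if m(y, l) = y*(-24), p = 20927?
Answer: -20927/7488 ≈ -2.7947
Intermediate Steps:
m(y, l) = -24*y
p/m(312, -195) = 20927/((-24*312)) = 20927/(-7488) = 20927*(-1/7488) = -20927/7488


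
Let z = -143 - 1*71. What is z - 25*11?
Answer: -489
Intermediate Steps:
z = -214 (z = -143 - 71 = -214)
z - 25*11 = -214 - 25*11 = -214 - 275 = -489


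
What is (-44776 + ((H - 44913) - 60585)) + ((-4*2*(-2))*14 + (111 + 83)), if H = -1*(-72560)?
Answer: -77296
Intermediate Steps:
H = 72560
(-44776 + ((H - 44913) - 60585)) + ((-4*2*(-2))*14 + (111 + 83)) = (-44776 + ((72560 - 44913) - 60585)) + ((-4*2*(-2))*14 + (111 + 83)) = (-44776 + (27647 - 60585)) + (-8*(-2)*14 + 194) = (-44776 - 32938) + (16*14 + 194) = -77714 + (224 + 194) = -77714 + 418 = -77296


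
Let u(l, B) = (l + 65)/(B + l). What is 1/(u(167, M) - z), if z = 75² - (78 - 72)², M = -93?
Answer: -37/206677 ≈ -0.00017902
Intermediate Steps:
u(l, B) = (65 + l)/(B + l)
z = 5589 (z = 5625 - 1*6² = 5625 - 1*36 = 5625 - 36 = 5589)
1/(u(167, M) - z) = 1/((65 + 167)/(-93 + 167) - 1*5589) = 1/(232/74 - 5589) = 1/((1/74)*232 - 5589) = 1/(116/37 - 5589) = 1/(-206677/37) = -37/206677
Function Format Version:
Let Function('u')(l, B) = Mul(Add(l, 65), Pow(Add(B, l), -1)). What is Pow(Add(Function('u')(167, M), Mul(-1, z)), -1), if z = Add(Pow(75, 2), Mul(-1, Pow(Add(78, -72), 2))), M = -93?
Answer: Rational(-37, 206677) ≈ -0.00017902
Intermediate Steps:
Function('u')(l, B) = Mul(Pow(Add(B, l), -1), Add(65, l)) (Function('u')(l, B) = Mul(Add(65, l), Pow(Add(B, l), -1)) = Mul(Pow(Add(B, l), -1), Add(65, l)))
z = 5589 (z = Add(5625, Mul(-1, Pow(6, 2))) = Add(5625, Mul(-1, 36)) = Add(5625, -36) = 5589)
Pow(Add(Function('u')(167, M), Mul(-1, z)), -1) = Pow(Add(Mul(Pow(Add(-93, 167), -1), Add(65, 167)), Mul(-1, 5589)), -1) = Pow(Add(Mul(Pow(74, -1), 232), -5589), -1) = Pow(Add(Mul(Rational(1, 74), 232), -5589), -1) = Pow(Add(Rational(116, 37), -5589), -1) = Pow(Rational(-206677, 37), -1) = Rational(-37, 206677)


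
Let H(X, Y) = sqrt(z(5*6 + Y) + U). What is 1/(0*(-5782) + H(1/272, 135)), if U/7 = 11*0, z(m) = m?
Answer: sqrt(165)/165 ≈ 0.077850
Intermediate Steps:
U = 0 (U = 7*(11*0) = 7*0 = 0)
H(X, Y) = sqrt(30 + Y) (H(X, Y) = sqrt((5*6 + Y) + 0) = sqrt((30 + Y) + 0) = sqrt(30 + Y))
1/(0*(-5782) + H(1/272, 135)) = 1/(0*(-5782) + sqrt(30 + 135)) = 1/(0 + sqrt(165)) = 1/(sqrt(165)) = sqrt(165)/165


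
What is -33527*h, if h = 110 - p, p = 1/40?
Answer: -147485273/40 ≈ -3.6871e+6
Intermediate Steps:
p = 1/40 ≈ 0.025000
h = 4399/40 (h = 110 - 1*1/40 = 110 - 1/40 = 4399/40 ≈ 109.97)
-33527*h = -33527*4399/40 = -147485273/40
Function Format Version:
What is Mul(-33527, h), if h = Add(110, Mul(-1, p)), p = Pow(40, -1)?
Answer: Rational(-147485273, 40) ≈ -3.6871e+6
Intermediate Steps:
p = Rational(1, 40) ≈ 0.025000
h = Rational(4399, 40) (h = Add(110, Mul(-1, Rational(1, 40))) = Add(110, Rational(-1, 40)) = Rational(4399, 40) ≈ 109.97)
Mul(-33527, h) = Mul(-33527, Rational(4399, 40)) = Rational(-147485273, 40)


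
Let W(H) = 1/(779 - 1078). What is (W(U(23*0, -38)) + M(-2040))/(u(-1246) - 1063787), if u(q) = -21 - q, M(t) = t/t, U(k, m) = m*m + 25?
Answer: -149/158853019 ≈ -9.3797e-7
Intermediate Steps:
U(k, m) = 25 + m² (U(k, m) = m² + 25 = 25 + m²)
W(H) = -1/299 (W(H) = 1/(-299) = -1/299)
M(t) = 1
(W(U(23*0, -38)) + M(-2040))/(u(-1246) - 1063787) = (-1/299 + 1)/((-21 - 1*(-1246)) - 1063787) = 298/(299*((-21 + 1246) - 1063787)) = 298/(299*(1225 - 1063787)) = (298/299)/(-1062562) = (298/299)*(-1/1062562) = -149/158853019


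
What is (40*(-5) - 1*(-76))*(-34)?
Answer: 4216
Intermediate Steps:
(40*(-5) - 1*(-76))*(-34) = (-200 + 76)*(-34) = -124*(-34) = 4216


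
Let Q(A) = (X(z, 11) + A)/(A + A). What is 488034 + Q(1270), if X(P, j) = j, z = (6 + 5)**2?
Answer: 1239607641/2540 ≈ 4.8803e+5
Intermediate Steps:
z = 121 (z = 11**2 = 121)
Q(A) = (11 + A)/(2*A) (Q(A) = (11 + A)/(A + A) = (11 + A)/((2*A)) = (11 + A)*(1/(2*A)) = (11 + A)/(2*A))
488034 + Q(1270) = 488034 + (1/2)*(11 + 1270)/1270 = 488034 + (1/2)*(1/1270)*1281 = 488034 + 1281/2540 = 1239607641/2540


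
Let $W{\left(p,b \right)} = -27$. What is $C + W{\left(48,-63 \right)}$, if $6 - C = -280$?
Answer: $259$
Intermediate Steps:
$C = 286$ ($C = 6 - -280 = 6 + 280 = 286$)
$C + W{\left(48,-63 \right)} = 286 - 27 = 259$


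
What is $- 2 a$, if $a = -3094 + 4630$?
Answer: $-3072$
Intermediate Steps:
$a = 1536$
$- 2 a = \left(-2\right) 1536 = -3072$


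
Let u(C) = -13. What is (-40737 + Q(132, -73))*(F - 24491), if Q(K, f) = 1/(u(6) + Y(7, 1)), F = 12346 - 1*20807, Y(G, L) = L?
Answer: 1342368370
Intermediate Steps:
F = -8461 (F = 12346 - 20807 = -8461)
Q(K, f) = -1/12 (Q(K, f) = 1/(-13 + 1) = 1/(-12) = -1/12)
(-40737 + Q(132, -73))*(F - 24491) = (-40737 - 1/12)*(-8461 - 24491) = -488845/12*(-32952) = 1342368370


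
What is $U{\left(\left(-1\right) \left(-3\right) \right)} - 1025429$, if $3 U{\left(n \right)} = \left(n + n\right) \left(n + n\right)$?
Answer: $-1025417$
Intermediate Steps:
$U{\left(n \right)} = \frac{4 n^{2}}{3}$ ($U{\left(n \right)} = \frac{\left(n + n\right) \left(n + n\right)}{3} = \frac{2 n 2 n}{3} = \frac{4 n^{2}}{3}$)
$U{\left(\left(-1\right) \left(-3\right) \right)} - 1025429 = \frac{4 \left(\left(-1\right) \left(-3\right)\right)^{2}}{3} - 1025429 = \frac{4 \cdot 3^{2}}{3} - 1025429 = \frac{4}{3} \cdot 9 - 1025429 = 12 - 1025429 = -1025417$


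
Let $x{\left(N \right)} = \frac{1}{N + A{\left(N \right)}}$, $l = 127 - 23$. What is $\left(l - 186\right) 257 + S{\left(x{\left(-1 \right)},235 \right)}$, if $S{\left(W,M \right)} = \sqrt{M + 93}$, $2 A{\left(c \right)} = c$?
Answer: $-21074 + 2 \sqrt{82} \approx -21056.0$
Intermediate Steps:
$A{\left(c \right)} = \frac{c}{2}$
$l = 104$
$x{\left(N \right)} = \frac{2}{3 N}$ ($x{\left(N \right)} = \frac{1}{N + \frac{N}{2}} = \frac{1}{\frac{3}{2} N} = \frac{2}{3 N}$)
$S{\left(W,M \right)} = \sqrt{93 + M}$
$\left(l - 186\right) 257 + S{\left(x{\left(-1 \right)},235 \right)} = \left(104 - 186\right) 257 + \sqrt{93 + 235} = \left(-82\right) 257 + \sqrt{328} = -21074 + 2 \sqrt{82}$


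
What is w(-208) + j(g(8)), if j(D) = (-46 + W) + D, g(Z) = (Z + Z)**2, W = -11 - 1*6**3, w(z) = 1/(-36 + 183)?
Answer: -2498/147 ≈ -16.993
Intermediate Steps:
w(z) = 1/147
W = -227 (W = -11 - 1*216 = -11 - 216 = -227)
g(Z) = 4*Z**2 (g(Z) = (2*Z)**2 = 4*Z**2)
j(D) = -273 + D (j(D) = (-46 - 227) + D = -273 + D)
w(-208) + j(g(8)) = 1/147 + (-273 + 4*8**2) = 1/147 + (-273 + 4*64) = 1/147 + (-273 + 256) = 1/147 - 17 = -2498/147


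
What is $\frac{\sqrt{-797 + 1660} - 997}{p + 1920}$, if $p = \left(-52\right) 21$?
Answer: $- \frac{997}{828} + \frac{\sqrt{863}}{828} \approx -1.1686$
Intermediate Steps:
$p = -1092$
$\frac{\sqrt{-797 + 1660} - 997}{p + 1920} = \frac{\sqrt{-797 + 1660} - 997}{-1092 + 1920} = \frac{\sqrt{863} - 997}{828} = \left(-997 + \sqrt{863}\right) \frac{1}{828} = - \frac{997}{828} + \frac{\sqrt{863}}{828}$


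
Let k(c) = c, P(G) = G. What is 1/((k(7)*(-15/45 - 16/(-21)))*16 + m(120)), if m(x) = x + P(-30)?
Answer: 1/138 ≈ 0.0072464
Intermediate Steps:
m(x) = -30 + x (m(x) = x - 30 = -30 + x)
1/((k(7)*(-15/45 - 16/(-21)))*16 + m(120)) = 1/((7*(-15/45 - 16/(-21)))*16 + (-30 + 120)) = 1/((7*(-15*1/45 - 16*(-1/21)))*16 + 90) = 1/((7*(-⅓ + 16/21))*16 + 90) = 1/((7*(3/7))*16 + 90) = 1/(3*16 + 90) = 1/(48 + 90) = 1/138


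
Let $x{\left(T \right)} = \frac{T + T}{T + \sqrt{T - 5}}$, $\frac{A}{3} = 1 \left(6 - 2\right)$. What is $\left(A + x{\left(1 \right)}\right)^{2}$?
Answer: $\frac{3828}{25} - \frac{496 i}{25} \approx 153.12 - 19.84 i$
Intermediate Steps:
$A = 12$ ($A = 3 \cdot 1 \left(6 - 2\right) = 3 \cdot 1 \cdot 4 = 3 \cdot 4 = 12$)
$x{\left(T \right)} = \frac{2 T}{T + \sqrt{-5 + T}}$
$\left(A + x{\left(1 \right)}\right)^{2} = \left(12 + 2 \cdot 1 \frac{1}{1 + \sqrt{-5 + 1}}\right)^{2} = \left(12 + 2 \cdot 1 \frac{1}{1 + \sqrt{-4}}\right)^{2} = \left(12 + 2 \cdot 1 \frac{1}{1 + 2 i}\right)^{2} = \left(12 + 2 \cdot 1 \frac{1 - 2 i}{5}\right)^{2} = \left(12 + \frac{2 \left(1 - 2 i\right)}{5}\right)^{2}$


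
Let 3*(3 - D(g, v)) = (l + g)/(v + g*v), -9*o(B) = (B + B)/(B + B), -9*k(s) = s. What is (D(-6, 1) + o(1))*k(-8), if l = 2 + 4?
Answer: 208/81 ≈ 2.5679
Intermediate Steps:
k(s) = -s/9
l = 6
o(B) = -⅑ (o(B) = -(B + B)/(9*(B + B)) = -2*B/(9*(2*B)) = -2*B*1/(2*B)/9 = -⅑*1 = -⅑)
D(g, v) = 3 - (6 + g)/(3*(v + g*v))
(D(-6, 1) + o(1))*k(-8) = ((⅓)*(-6 - 1*(-6) + 9*1 + 9*(-6)*1)/(1*(1 - 6)) - ⅑)*(-⅑*(-8)) = ((⅓)*1*(-6 + 6 + 9 - 54)/(-5) - ⅑)*(8/9) = ((⅓)*1*(-⅕)*(-45) - ⅑)*(8/9) = (3 - ⅑)*(8/9) = (26/9)*(8/9) = 208/81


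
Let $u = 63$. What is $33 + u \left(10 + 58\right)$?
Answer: $4317$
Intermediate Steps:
$33 + u \left(10 + 58\right) = 33 + 63 \left(10 + 58\right) = 33 + 63 \cdot 68 = 33 + 4284 = 4317$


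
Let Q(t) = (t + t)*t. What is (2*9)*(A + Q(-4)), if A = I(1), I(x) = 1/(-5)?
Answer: 2862/5 ≈ 572.40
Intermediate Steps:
I(x) = -1/5
A = -1/5 ≈ -0.20000
Q(t) = 2*t**2 (Q(t) = (2*t)*t = 2*t**2)
(2*9)*(A + Q(-4)) = (2*9)*(-1/5 + 2*(-4)**2) = 18*(-1/5 + 2*16) = 18*(-1/5 + 32) = 18*(159/5) = 2862/5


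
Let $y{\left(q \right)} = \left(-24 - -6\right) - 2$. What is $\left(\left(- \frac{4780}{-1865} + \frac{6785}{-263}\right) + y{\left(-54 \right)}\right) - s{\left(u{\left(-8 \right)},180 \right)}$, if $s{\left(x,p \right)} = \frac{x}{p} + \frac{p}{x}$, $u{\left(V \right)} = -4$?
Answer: $\frac{7887509}{4414455} \approx 1.7867$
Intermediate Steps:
$s{\left(x,p \right)} = \frac{p}{x} + \frac{x}{p}$
$y{\left(q \right)} = -20$ ($y{\left(q \right)} = \left(-24 + 6\right) - 2 = -18 - 2 = -20$)
$\left(\left(- \frac{4780}{-1865} + \frac{6785}{-263}\right) + y{\left(-54 \right)}\right) - s{\left(u{\left(-8 \right)},180 \right)} = \left(\left(- \frac{4780}{-1865} + \frac{6785}{-263}\right) - 20\right) - \left(\frac{180}{-4} - \frac{4}{180}\right) = \left(\left(\left(-4780\right) \left(- \frac{1}{1865}\right) + 6785 \left(- \frac{1}{263}\right)\right) - 20\right) - \left(180 \left(- \frac{1}{4}\right) - \frac{1}{45}\right) = \left(\left(\frac{956}{373} - \frac{6785}{263}\right) - 20\right) - \left(-45 - \frac{1}{45}\right) = \left(- \frac{2279377}{98099} - 20\right) - - \frac{2026}{45} = - \frac{4241357}{98099} + \frac{2026}{45} = \frac{7887509}{4414455}$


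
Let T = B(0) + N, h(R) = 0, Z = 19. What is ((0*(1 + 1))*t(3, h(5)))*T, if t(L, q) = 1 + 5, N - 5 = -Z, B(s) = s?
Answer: 0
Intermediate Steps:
N = -14 (N = 5 - 1*19 = 5 - 19 = -14)
t(L, q) = 6
T = -14 (T = 0 - 14 = -14)
((0*(1 + 1))*t(3, h(5)))*T = ((0*(1 + 1))*6)*(-14) = ((0*2)*6)*(-14) = (0*6)*(-14) = 0*(-14) = 0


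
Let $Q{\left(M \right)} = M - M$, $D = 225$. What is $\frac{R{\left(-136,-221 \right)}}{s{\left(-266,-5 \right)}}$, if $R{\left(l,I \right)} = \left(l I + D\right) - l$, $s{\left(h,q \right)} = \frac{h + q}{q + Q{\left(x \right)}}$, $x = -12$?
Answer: $\frac{152085}{271} \approx 561.2$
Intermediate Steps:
$Q{\left(M \right)} = 0$
$s{\left(h,q \right)} = \frac{h + q}{q}$ ($s{\left(h,q \right)} = \frac{h + q}{q + 0} = \frac{h + q}{q}$)
$R{\left(l,I \right)} = 225 - l + I l$ ($R{\left(l,I \right)} = \left(l I + 225\right) - l = \left(I l + 225\right) - l = \left(225 + I l\right) - l = 225 - l + I l$)
$\frac{R{\left(-136,-221 \right)}}{s{\left(-266,-5 \right)}} = \frac{225 - -136 - -30056}{\frac{1}{-5} \left(-266 - 5\right)} = \frac{225 + 136 + 30056}{\left(- \frac{1}{5}\right) \left(-271\right)} = \frac{30417}{\frac{271}{5}} = 30417 \cdot \frac{5}{271} = \frac{152085}{271}$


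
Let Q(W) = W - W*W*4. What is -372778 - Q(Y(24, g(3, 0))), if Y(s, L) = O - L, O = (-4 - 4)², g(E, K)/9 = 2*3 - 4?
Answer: -364360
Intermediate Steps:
g(E, K) = 18 (g(E, K) = 9*(2*3 - 4) = 9*(6 - 4) = 9*2 = 18)
O = 64 (O = (-8)² = 64)
Y(s, L) = 64 - L
Q(W) = W - 4*W² (Q(W) = W - W²*4 = W - 4*W²)
-372778 - Q(Y(24, g(3, 0))) = -372778 - (64 - 1*18)*(1 - 4*(64 - 1*18)) = -372778 - (64 - 18)*(1 - 4*(64 - 18)) = -372778 - 46*(1 - 4*46) = -372778 - 46*(1 - 184) = -372778 - 46*(-183) = -372778 - 1*(-8418) = -372778 + 8418 = -364360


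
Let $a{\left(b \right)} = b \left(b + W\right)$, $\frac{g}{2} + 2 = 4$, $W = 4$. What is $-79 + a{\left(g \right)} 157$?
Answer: $4945$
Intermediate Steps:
$g = 4$ ($g = -4 + 2 \cdot 4 = -4 + 8 = 4$)
$a{\left(b \right)} = b \left(4 + b\right)$ ($a{\left(b \right)} = b \left(b + 4\right) = b \left(4 + b\right)$)
$-79 + a{\left(g \right)} 157 = -79 + 4 \left(4 + 4\right) 157 = -79 + 4 \cdot 8 \cdot 157 = -79 + 32 \cdot 157 = -79 + 5024 = 4945$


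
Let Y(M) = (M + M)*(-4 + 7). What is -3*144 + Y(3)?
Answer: -414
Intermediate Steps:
Y(M) = 6*M (Y(M) = (2*M)*3 = 6*M)
-3*144 + Y(3) = -3*144 + 6*3 = -432 + 18 = -414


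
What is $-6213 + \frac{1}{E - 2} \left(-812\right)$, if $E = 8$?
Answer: $- \frac{19045}{3} \approx -6348.3$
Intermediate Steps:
$-6213 + \frac{1}{E - 2} \left(-812\right) = -6213 + \frac{1}{8 - 2} \left(-812\right) = -6213 + \frac{1}{6} \left(-812\right) = -6213 - \frac{406}{3} = - \frac{19045}{3}$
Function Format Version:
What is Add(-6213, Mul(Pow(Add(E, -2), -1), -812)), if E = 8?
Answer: Rational(-19045, 3) ≈ -6348.3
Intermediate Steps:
Add(-6213, Mul(Pow(Add(E, -2), -1), -812)) = Add(-6213, Mul(Pow(Add(8, -2), -1), -812)) = Add(-6213, Mul(Pow(6, -1), -812)) = Add(-6213, Mul(Rational(1, 6), -812)) = Add(-6213, Rational(-406, 3)) = Rational(-19045, 3)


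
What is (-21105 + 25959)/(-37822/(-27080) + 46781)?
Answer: 65723160/633433651 ≈ 0.10376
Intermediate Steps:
(-21105 + 25959)/(-37822/(-27080) + 46781) = 4854/(-37822*(-1/27080) + 46781) = 4854/(18911/13540 + 46781) = 4854/(633433651/13540) = 4854*(13540/633433651) = 65723160/633433651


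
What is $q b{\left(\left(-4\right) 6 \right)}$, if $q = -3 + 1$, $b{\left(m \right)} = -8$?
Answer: $16$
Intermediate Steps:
$q = -2$
$q b{\left(\left(-4\right) 6 \right)} = \left(-2\right) \left(-8\right) = 16$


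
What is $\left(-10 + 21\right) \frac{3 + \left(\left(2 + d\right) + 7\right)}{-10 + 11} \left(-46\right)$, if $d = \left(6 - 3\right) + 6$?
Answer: $-10626$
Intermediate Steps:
$d = 9$ ($d = 3 + 6 = 9$)
$\left(-10 + 21\right) \frac{3 + \left(\left(2 + d\right) + 7\right)}{-10 + 11} \left(-46\right) = \left(-10 + 21\right) \frac{3 + \left(\left(2 + 9\right) + 7\right)}{-10 + 11} \left(-46\right) = 11 \frac{3 + \left(11 + 7\right)}{1} \left(-46\right) = 11 \left(3 + 18\right) 1 \left(-46\right) = 11 \cdot 21 \cdot 1 \left(-46\right) = 11 \cdot 21 \left(-46\right) = 231 \left(-46\right) = -10626$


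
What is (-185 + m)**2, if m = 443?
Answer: 66564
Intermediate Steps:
(-185 + m)**2 = (-185 + 443)**2 = 258**2 = 66564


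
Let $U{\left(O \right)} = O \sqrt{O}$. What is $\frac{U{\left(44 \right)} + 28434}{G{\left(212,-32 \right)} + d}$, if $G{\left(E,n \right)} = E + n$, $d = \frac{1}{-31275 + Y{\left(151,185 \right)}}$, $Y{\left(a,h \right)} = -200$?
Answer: $\frac{127851450}{809357} + \frac{2769800 \sqrt{11}}{5665499} \approx 159.59$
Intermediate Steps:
$d = - \frac{1}{31475}$ ($d = \frac{1}{-31275 - 200} = \frac{1}{-31475} = - \frac{1}{31475} \approx -3.1771 \cdot 10^{-5}$)
$U{\left(O \right)} = O^{\frac{3}{2}}$
$\frac{U{\left(44 \right)} + 28434}{G{\left(212,-32 \right)} + d} = \frac{44^{\frac{3}{2}} + 28434}{\left(212 - 32\right) - \frac{1}{31475}} = \frac{88 \sqrt{11} + 28434}{180 - \frac{1}{31475}} = \frac{28434 + 88 \sqrt{11}}{\frac{5665499}{31475}} = \left(28434 + 88 \sqrt{11}\right) \frac{31475}{5665499} = \frac{127851450}{809357} + \frac{2769800 \sqrt{11}}{5665499}$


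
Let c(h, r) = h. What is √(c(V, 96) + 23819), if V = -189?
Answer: √23630 ≈ 153.72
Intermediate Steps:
√(c(V, 96) + 23819) = √(-189 + 23819) = √23630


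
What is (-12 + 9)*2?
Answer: -6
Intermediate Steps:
(-12 + 9)*2 = -3*2 = -6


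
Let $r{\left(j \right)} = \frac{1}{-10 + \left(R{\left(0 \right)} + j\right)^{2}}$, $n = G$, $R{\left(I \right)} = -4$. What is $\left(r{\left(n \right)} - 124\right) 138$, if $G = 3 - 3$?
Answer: $-17089$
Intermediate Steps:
$G = 0$ ($G = 3 - 3 = 0$)
$n = 0$
$r{\left(j \right)} = \frac{1}{-10 + \left(-4 + j\right)^{2}}$
$\left(r{\left(n \right)} - 124\right) 138 = \left(\frac{1}{-10 + \left(-4 + 0\right)^{2}} - 124\right) 138 = \left(\frac{1}{-10 + \left(-4\right)^{2}} - 124\right) 138 = \left(\frac{1}{-10 + 16} - 124\right) 138 = \left(\frac{1}{6} - 124\right) 138 = \left(- \frac{743}{6}\right) 138 = -17089$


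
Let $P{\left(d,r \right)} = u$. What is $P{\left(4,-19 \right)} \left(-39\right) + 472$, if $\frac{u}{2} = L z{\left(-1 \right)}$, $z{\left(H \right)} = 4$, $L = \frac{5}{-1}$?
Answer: $2032$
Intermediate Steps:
$L = -5$ ($L = 5 \left(-1\right) = -5$)
$u = -40$ ($u = 2 \left(\left(-5\right) 4\right) = 2 \left(-20\right) = -40$)
$P{\left(d,r \right)} = -40$
$P{\left(4,-19 \right)} \left(-39\right) + 472 = \left(-40\right) \left(-39\right) + 472 = 1560 + 472 = 2032$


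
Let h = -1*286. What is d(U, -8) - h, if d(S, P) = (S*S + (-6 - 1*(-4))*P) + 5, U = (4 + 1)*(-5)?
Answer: 932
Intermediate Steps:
U = -25 (U = 5*(-5) = -25)
d(S, P) = 5 + S**2 - 2*P (d(S, P) = (S**2 + (-6 + 4)*P) + 5 = (S**2 - 2*P) + 5 = 5 + S**2 - 2*P)
h = -286
d(U, -8) - h = (5 + (-25)**2 - 2*(-8)) - 1*(-286) = (5 + 625 + 16) + 286 = 646 + 286 = 932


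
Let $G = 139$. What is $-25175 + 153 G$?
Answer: $-3908$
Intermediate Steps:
$-25175 + 153 G = -25175 + 153 \cdot 139 = -25175 + 21267 = -3908$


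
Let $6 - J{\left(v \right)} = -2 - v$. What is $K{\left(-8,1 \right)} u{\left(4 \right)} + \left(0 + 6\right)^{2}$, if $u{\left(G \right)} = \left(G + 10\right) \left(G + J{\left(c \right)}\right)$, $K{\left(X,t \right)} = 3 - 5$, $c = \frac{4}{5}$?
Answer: $- \frac{1612}{5} \approx -322.4$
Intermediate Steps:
$c = \frac{4}{5}$ ($c = 4 \cdot \frac{1}{5} = \frac{4}{5} \approx 0.8$)
$K{\left(X,t \right)} = -2$
$J{\left(v \right)} = 8 + v$ ($J{\left(v \right)} = 6 - \left(-2 - v\right) = 6 + \left(2 + v\right) = 8 + v$)
$u{\left(G \right)} = \left(10 + G\right) \left(\frac{44}{5} + G\right)$ ($u{\left(G \right)} = \left(G + 10\right) \left(G + \left(8 + \frac{4}{5}\right)\right) = \left(10 + G\right) \left(G + \frac{44}{5}\right) = \left(10 + G\right) \left(\frac{44}{5} + G\right)$)
$K{\left(-8,1 \right)} u{\left(4 \right)} + \left(0 + 6\right)^{2} = - 2 \left(88 + 4^{2} + \frac{94}{5} \cdot 4\right) + \left(0 + 6\right)^{2} = - 2 \left(88 + 16 + \frac{376}{5}\right) + 6^{2} = \left(-2\right) \frac{896}{5} + 36 = - \frac{1792}{5} + 36 = - \frac{1612}{5}$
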